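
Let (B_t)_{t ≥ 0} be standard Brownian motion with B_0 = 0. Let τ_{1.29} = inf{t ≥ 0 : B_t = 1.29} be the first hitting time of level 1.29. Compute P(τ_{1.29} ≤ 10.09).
P(τ_{1.29} ≤ 10.09) = 2(1 − Φ(1.29/√10.09)) = 2(1 − Φ(0.4061)) ≈ 0.6847

By the reflection principle for standard BM, P(τ_b ≤ t) = 2 · P(B_t ≥ b). Since B_t ~ N(0, t), P(B_t ≥ 1.29) = 1 − Φ(1.29/√t) = 1 − Φ(1.29/√10.09) = 1 − Φ(0.4061) ≈ 0.34233. Doubling: P(τ_{1.29} ≤ 10.09) ≈ 2 · 0.34233 = 0.68466 ≈ 0.6847.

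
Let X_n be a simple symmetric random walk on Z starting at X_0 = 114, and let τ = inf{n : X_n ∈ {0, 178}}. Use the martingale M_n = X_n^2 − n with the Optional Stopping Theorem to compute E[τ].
E[τ] = 7296

M_n = X_n^2 − n is a martingale (since E[X_{n+1}^2 | F_n] = X_n^2 + 1). By OST (τ has finite mean in a bounded region), E[M_τ] = E[M_0] = X_0^2 − 0 = 114^2 = 12996. Also E[M_τ] = E[X_τ^2] − E[τ]. The walk exits at 0 or 178, with P(hit 178 first) = 114/178, so E[X_τ^2] = 178^2 · 114/178 + 0 = 20292. Thus E[τ] = E[X_τ^2] − E[M_τ] = 20292 − 12996 = 7296 = 114(178 − 114) = 7296.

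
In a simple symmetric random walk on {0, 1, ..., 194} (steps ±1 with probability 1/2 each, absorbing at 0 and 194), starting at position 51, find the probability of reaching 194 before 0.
P(hit 194 before 0) = 51/194

Let u_k = P(hit 194 before 0 | start at k). Then u_0 = 0, u_194 = 1, and u_k = u_{k-1}/2 + u_{k+1}/2 for 1 ≤ k ≤ 193. This harmonic recurrence is solved by u_k = k/194, giving u_51 = 51/194.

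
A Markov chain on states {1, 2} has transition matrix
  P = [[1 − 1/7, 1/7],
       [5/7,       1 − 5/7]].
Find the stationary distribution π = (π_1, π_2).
π_1 = 5/6, π_2 = 1/6

Solve πP = π with π_1 + π_2 = 1. From πP = π: π_1 · (1 − 1/7) + π_2 · 5/7 = π_1 ⇒ π_2 · 5/7 = π_1 · 1/7 ⇒ π_2/π_1 = (1/7)/(5/7) = 1/5. Together with π_1 + π_2 = 1:
  π_1 = (5/7)/(1/7 + 5/7) = (5/7)/(6/7) = 5/6,
  π_2 = (1/7)/(1/7 + 5/7) = (1/7)/(6/7) = 1/6.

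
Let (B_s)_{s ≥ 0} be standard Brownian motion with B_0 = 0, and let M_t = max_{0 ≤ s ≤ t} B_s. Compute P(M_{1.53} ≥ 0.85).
P(M_{1.53} ≥ 0.85) = 2·P(B_{1.53} ≥ 0.85) = 2(1 − Φ(0.85/√1.53)) ≈ 0.4920

By the reflection principle for Brownian motion, P(M_t ≥ a) = 2 · P(B_t ≥ a) for a ≥ 0. Since B_t ~ N(0, t), P(B_t ≥ 0.85) = 1 − Φ(0.85/√t) = 1 − Φ(0.85/√1.53) = 1 − Φ(0.6872). So
  P(M_{1.53} ≥ 0.85) = 2(1 − Φ(0.6872)) ≈ 0.4920.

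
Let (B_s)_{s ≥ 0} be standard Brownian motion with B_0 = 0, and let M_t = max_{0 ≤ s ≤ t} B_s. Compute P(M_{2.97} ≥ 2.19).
P(M_{2.97} ≥ 2.19) = 2·P(B_{2.97} ≥ 2.19) = 2(1 − Φ(2.19/√2.97)) ≈ 0.2038

By the reflection principle for Brownian motion, P(M_t ≥ a) = 2 · P(B_t ≥ a) for a ≥ 0. Since B_t ~ N(0, t), P(B_t ≥ 2.19) = 1 − Φ(2.19/√t) = 1 − Φ(2.19/√2.97) = 1 − Φ(1.2708). So
  P(M_{2.97} ≥ 2.19) = 2(1 − Φ(1.2708)) ≈ 0.2038.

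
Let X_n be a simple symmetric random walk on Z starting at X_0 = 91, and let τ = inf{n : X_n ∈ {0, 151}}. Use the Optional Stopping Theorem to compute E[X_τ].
E[X_τ] = 91

X_n is a martingale and τ is a bounded-mean stopping time (indeed τ is finite a.s. with bounded expectation since the walk is in a bounded region). By the OST, E[X_τ] = E[X_0] = 91. Equivalently: E[X_τ] = 151 · P(hit 151 first) + 0 · P(hit 0 first) = 151 · (91/151) = 91.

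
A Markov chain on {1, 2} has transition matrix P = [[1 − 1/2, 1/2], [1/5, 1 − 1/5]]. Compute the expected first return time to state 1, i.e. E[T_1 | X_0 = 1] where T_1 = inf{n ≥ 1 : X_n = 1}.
E[T_1 | X_0 = 1] = 1/π_1 = 7/2

For an irreducible recurrent Markov chain with stationary distribution π, E[T_i | X_0 = i] = 1/π_i (Kac's formula). Here π_1 = (1/5)/(1/2 + 1/5) = (1/5)/(7/10) = 2/7, so E[T_1 | X_0 = 1] = 1/π_1 = (1/2 + 1/5)/(1/5) = (7/10)/(1/5) = 7/2.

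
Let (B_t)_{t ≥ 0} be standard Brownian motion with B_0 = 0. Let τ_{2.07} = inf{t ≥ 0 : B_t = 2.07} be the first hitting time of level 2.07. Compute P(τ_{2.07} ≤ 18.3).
P(τ_{2.07} ≤ 18.3) = 2(1 − Φ(2.07/√18.3)) = 2(1 − Φ(0.4839)) ≈ 0.6285

By the reflection principle for standard BM, P(τ_b ≤ t) = 2 · P(B_t ≥ b). Since B_t ~ N(0, t), P(B_t ≥ 2.07) = 1 − Φ(2.07/√t) = 1 − Φ(2.07/√18.3) = 1 − Φ(0.4839) ≈ 0.31423. Doubling: P(τ_{2.07} ≤ 18.3) ≈ 2 · 0.31423 = 0.62846 ≈ 0.6285.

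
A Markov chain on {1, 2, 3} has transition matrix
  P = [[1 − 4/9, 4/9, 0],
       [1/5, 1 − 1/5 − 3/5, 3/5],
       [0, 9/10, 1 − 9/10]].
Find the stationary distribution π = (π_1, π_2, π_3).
π = (27/127, 60/127, 40/127)

This is a birth-death chain on three states, which satisfies detailed balance: π_1 · P_{12} = π_2 · P_{21} and π_2 · P_{23} = π_3 · P_{32}.
From π_1 · 4/9 = π_2 · 1/5: π_2/π_1 = (4/9)/(1/5) = 20/9.
From π_2 · 3/5 = π_3 · 9/10: π_3/π_2 = (3/5)/(9/10) = 2/3.
Take π_1 proportional to 1; then unnormalized π = (1, 20/9, 40/27). Normalize by dividing by the sum 127/27:
  π = (27/127, 60/127, 40/127).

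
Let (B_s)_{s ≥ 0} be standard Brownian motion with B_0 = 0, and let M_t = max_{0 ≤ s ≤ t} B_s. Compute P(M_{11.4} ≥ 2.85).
P(M_{11.4} ≥ 2.85) = 2·P(B_{11.4} ≥ 2.85) = 2(1 − Φ(2.85/√11.4)) ≈ 0.3986

By the reflection principle for Brownian motion, P(M_t ≥ a) = 2 · P(B_t ≥ a) for a ≥ 0. Since B_t ~ N(0, t), P(B_t ≥ 2.85) = 1 − Φ(2.85/√t) = 1 − Φ(2.85/√11.4) = 1 − Φ(0.8441). So
  P(M_{11.4} ≥ 2.85) = 2(1 − Φ(0.8441)) ≈ 0.3986.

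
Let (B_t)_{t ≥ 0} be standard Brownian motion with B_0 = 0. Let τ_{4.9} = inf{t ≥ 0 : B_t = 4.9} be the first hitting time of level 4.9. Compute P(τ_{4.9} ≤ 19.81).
P(τ_{4.9} ≤ 19.81) = 2(1 − Φ(4.9/√19.81)) = 2(1 − Φ(1.1009)) ≈ 0.2709

By the reflection principle for standard BM, P(τ_b ≤ t) = 2 · P(B_t ≥ b). Since B_t ~ N(0, t), P(B_t ≥ 4.9) = 1 − Φ(4.9/√t) = 1 − Φ(4.9/√19.81) = 1 − Φ(1.1009) ≈ 0.13547. Doubling: P(τ_{4.9} ≤ 19.81) ≈ 2 · 0.13547 = 0.27094 ≈ 0.2709.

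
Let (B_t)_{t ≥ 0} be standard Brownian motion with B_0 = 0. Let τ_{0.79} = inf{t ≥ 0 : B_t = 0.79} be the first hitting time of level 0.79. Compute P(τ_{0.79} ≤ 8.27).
P(τ_{0.79} ≤ 8.27) = 2(1 − Φ(0.79/√8.27)) = 2(1 − Φ(0.2747)) ≈ 0.7835

By the reflection principle for standard BM, P(τ_b ≤ t) = 2 · P(B_t ≥ b). Since B_t ~ N(0, t), P(B_t ≥ 0.79) = 1 − Φ(0.79/√t) = 1 − Φ(0.79/√8.27) = 1 − Φ(0.2747) ≈ 0.39177. Doubling: P(τ_{0.79} ≤ 8.27) ≈ 2 · 0.39177 = 0.78354 ≈ 0.7835.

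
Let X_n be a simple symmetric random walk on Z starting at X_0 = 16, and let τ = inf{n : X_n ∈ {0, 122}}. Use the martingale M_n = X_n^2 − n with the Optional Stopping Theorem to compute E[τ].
E[τ] = 1696

M_n = X_n^2 − n is a martingale (since E[X_{n+1}^2 | F_n] = X_n^2 + 1). By OST (τ has finite mean in a bounded region), E[M_τ] = E[M_0] = X_0^2 − 0 = 16^2 = 256. Also E[M_τ] = E[X_τ^2] − E[τ]. The walk exits at 0 or 122, with P(hit 122 first) = 16/122, so E[X_τ^2] = 122^2 · 16/122 + 0 = 1952. Thus E[τ] = E[X_τ^2] − E[M_τ] = 1952 − 256 = 1696 = 16(122 − 16) = 1696.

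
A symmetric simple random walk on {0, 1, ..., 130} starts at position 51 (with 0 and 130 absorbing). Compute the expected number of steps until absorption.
E[τ | X_0 = 51] = 4029

Let v_k = E[τ | X_0 = k]. Boundary: v_0 = v_130 = 0. Recurrence: v_k = 1 + (v_{k-1} + v_{k+1})/2 for 1 ≤ k ≤ 129. The particular solution to v_k − (v_{k-1} + v_{k+1})/2 = 1 is v_k = −k^2. Adding homogeneous solution A + B k and matching boundaries gives v_k = k (130 − k). Substituting k = 51: v_51 = 51 · 79 = 4029.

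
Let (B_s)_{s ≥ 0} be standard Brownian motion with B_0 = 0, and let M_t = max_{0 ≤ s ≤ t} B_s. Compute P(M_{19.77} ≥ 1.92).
P(M_{19.77} ≥ 1.92) = 2·P(B_{19.77} ≥ 1.92) = 2(1 − Φ(1.92/√19.77)) ≈ 0.6659

By the reflection principle for Brownian motion, P(M_t ≥ a) = 2 · P(B_t ≥ a) for a ≥ 0. Since B_t ~ N(0, t), P(B_t ≥ 1.92) = 1 − Φ(1.92/√t) = 1 − Φ(1.92/√19.77) = 1 − Φ(0.4318). So
  P(M_{19.77} ≥ 1.92) = 2(1 − Φ(0.4318)) ≈ 0.6659.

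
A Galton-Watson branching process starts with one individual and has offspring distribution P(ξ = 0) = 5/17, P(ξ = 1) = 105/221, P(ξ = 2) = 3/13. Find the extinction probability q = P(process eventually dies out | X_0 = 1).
q = 1

Mean offspring μ = 0·5/17 + 1·105/221 + 2·3/13 = 207/221 ≤ 1. For μ ≤ 1 with offspring not concentrated at 1, the Galton-Watson process goes extinct almost surely, so q = 1.
(Algebraic check: The pgf is f(s) = 5/17 + 105/221·s + 3/13·s². The extinction probability q is the smallest fixed point of f in [0, 1]. Setting s = f(s):
  3/13·s² + (105/221 − 1)·s + 5/17 = 0
  3/13·s² − (5/17 + 3/13)·s + 5/17 = 0
which factors as (s − 1)·(3/13·s − 5/17) = 0, giving roots s = 1 and s = (5/17)/(3/13) = 65/51. Since 65/51 ≥ 1, the smallest root in [0, 1] is s = 1.)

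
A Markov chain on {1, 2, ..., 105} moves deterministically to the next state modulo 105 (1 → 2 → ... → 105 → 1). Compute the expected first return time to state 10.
E[T_10 | X_0 = 10] = 105

The chain cycles deterministically, so starting at state 10 it returns in exactly 105 steps. Equivalently, the stationary distribution is uniform π_j = 1/105 for every state j, so by Kac's formula E[T_10] = 1/π_10 = 105.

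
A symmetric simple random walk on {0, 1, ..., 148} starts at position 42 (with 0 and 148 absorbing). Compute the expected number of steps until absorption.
E[τ | X_0 = 42] = 4452

Let v_k = E[τ | X_0 = k]. Boundary: v_0 = v_148 = 0. Recurrence: v_k = 1 + (v_{k-1} + v_{k+1})/2 for 1 ≤ k ≤ 147. The particular solution to v_k − (v_{k-1} + v_{k+1})/2 = 1 is v_k = −k^2. Adding homogeneous solution A + B k and matching boundaries gives v_k = k (148 − k). Substituting k = 42: v_42 = 42 · 106 = 4452.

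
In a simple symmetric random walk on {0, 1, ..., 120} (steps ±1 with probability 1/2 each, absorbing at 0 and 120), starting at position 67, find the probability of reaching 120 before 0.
P(hit 120 before 0) = 67/120

Let u_k = P(hit 120 before 0 | start at k). Then u_0 = 0, u_120 = 1, and u_k = u_{k-1}/2 + u_{k+1}/2 for 1 ≤ k ≤ 119. This harmonic recurrence is solved by u_k = k/120, giving u_67 = 67/120.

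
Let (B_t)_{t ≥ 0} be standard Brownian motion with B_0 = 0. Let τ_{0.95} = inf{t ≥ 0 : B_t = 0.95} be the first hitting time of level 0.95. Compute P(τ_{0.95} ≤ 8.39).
P(τ_{0.95} ≤ 8.39) = 2(1 − Φ(0.95/√8.39)) = 2(1 − Φ(0.3280)) ≈ 0.7429

By the reflection principle for standard BM, P(τ_b ≤ t) = 2 · P(B_t ≥ b). Since B_t ~ N(0, t), P(B_t ≥ 0.95) = 1 − Φ(0.95/√t) = 1 − Φ(0.95/√8.39) = 1 − Φ(0.3280) ≈ 0.37146. Doubling: P(τ_{0.95} ≤ 8.39) ≈ 2 · 0.37146 = 0.74292 ≈ 0.7429.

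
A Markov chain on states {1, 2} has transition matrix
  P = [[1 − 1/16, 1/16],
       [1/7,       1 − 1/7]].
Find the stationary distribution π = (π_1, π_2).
π_1 = 16/23, π_2 = 7/23

Solve πP = π with π_1 + π_2 = 1. From πP = π: π_1 · (1 − 1/16) + π_2 · 1/7 = π_1 ⇒ π_2 · 1/7 = π_1 · 1/16 ⇒ π_2/π_1 = (1/16)/(1/7) = 7/16. Together with π_1 + π_2 = 1:
  π_1 = (1/7)/(1/16 + 1/7) = (1/7)/(23/112) = 16/23,
  π_2 = (1/16)/(1/16 + 1/7) = (1/16)/(23/112) = 7/23.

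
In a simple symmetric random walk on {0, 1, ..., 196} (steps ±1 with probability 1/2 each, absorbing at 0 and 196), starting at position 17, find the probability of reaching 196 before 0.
P(hit 196 before 0) = 17/196

Let u_k = P(hit 196 before 0 | start at k). Then u_0 = 0, u_196 = 1, and u_k = u_{k-1}/2 + u_{k+1}/2 for 1 ≤ k ≤ 195. This harmonic recurrence is solved by u_k = k/196, giving u_17 = 17/196.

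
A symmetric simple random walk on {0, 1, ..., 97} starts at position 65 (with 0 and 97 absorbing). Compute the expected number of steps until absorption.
E[τ | X_0 = 65] = 2080

Let v_k = E[τ | X_0 = k]. Boundary: v_0 = v_97 = 0. Recurrence: v_k = 1 + (v_{k-1} + v_{k+1})/2 for 1 ≤ k ≤ 96. The particular solution to v_k − (v_{k-1} + v_{k+1})/2 = 1 is v_k = −k^2. Adding homogeneous solution A + B k and matching boundaries gives v_k = k (97 − k). Substituting k = 65: v_65 = 65 · 32 = 2080.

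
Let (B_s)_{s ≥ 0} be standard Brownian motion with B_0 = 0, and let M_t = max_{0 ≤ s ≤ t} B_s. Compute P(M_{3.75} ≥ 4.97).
P(M_{3.75} ≥ 4.97) = 2·P(B_{3.75} ≥ 4.97) = 2(1 − Φ(4.97/√3.75)) ≈ 0.0103

By the reflection principle for Brownian motion, P(M_t ≥ a) = 2 · P(B_t ≥ a) for a ≥ 0. Since B_t ~ N(0, t), P(B_t ≥ 4.97) = 1 − Φ(4.97/√t) = 1 − Φ(4.97/√3.75) = 1 − Φ(2.5665). So
  P(M_{3.75} ≥ 4.97) = 2(1 − Φ(2.5665)) ≈ 0.0103.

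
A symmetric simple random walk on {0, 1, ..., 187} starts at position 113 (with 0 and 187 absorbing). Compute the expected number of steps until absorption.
E[τ | X_0 = 113] = 8362

Let v_k = E[τ | X_0 = k]. Boundary: v_0 = v_187 = 0. Recurrence: v_k = 1 + (v_{k-1} + v_{k+1})/2 for 1 ≤ k ≤ 186. The particular solution to v_k − (v_{k-1} + v_{k+1})/2 = 1 is v_k = −k^2. Adding homogeneous solution A + B k and matching boundaries gives v_k = k (187 − k). Substituting k = 113: v_113 = 113 · 74 = 8362.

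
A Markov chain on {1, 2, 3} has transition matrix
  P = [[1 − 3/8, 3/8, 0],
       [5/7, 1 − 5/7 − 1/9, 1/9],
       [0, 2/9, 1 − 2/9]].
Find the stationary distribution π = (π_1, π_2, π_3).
π = (80/143, 42/143, 21/143)

This is a birth-death chain on three states, which satisfies detailed balance: π_1 · P_{12} = π_2 · P_{21} and π_2 · P_{23} = π_3 · P_{32}.
From π_1 · 3/8 = π_2 · 5/7: π_2/π_1 = (3/8)/(5/7) = 21/40.
From π_2 · 1/9 = π_3 · 2/9: π_3/π_2 = (1/9)/(2/9) = 1/2.
Take π_1 proportional to 1; then unnormalized π = (1, 21/40, 21/80). Normalize by dividing by the sum 143/80:
  π = (80/143, 42/143, 21/143).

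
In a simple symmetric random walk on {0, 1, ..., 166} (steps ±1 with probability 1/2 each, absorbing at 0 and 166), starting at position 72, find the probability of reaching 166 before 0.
P(hit 166 before 0) = 72/166 = 36/83

Let u_k = P(hit 166 before 0 | start at k). Then u_0 = 0, u_166 = 1, and u_k = u_{k-1}/2 + u_{k+1}/2 for 1 ≤ k ≤ 165. This harmonic recurrence is solved by u_k = k/166, giving u_72 = 72/166 = 36/83.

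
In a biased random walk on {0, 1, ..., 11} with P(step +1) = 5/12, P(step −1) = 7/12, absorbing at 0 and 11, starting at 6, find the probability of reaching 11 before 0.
P(hit 11 before 0) = (1 − (7/5)^6) / (1 − (7/5)^11) = 159412500/964249309

Let u_k denote P(reach 11 before 0 | start at k). Boundary: u_0 = 0, u_11 = 1. Recurrence: u_k = 5/12·u_{k+1} + 7/12·u_{k-1} for 1 ≤ k ≤ 10. Try u_k = A + B·r^k with r = q/p = (7/12)/(5/12) = 7/5. Substitution satisfies the recurrence; boundary conditions give:
  u_k = (1 − r^k) / (1 − r^N) = (1 − (7/5)^6) / (1 − (7/5)^11) = 159412500/964249309.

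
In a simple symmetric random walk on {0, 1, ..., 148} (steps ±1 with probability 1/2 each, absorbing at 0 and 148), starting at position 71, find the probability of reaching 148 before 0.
P(hit 148 before 0) = 71/148

Let u_k = P(hit 148 before 0 | start at k). Then u_0 = 0, u_148 = 1, and u_k = u_{k-1}/2 + u_{k+1}/2 for 1 ≤ k ≤ 147. This harmonic recurrence is solved by u_k = k/148, giving u_71 = 71/148.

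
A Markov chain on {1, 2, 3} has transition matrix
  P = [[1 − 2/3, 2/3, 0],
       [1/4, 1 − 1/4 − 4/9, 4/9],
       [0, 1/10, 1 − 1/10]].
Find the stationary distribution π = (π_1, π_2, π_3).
π = (27/419, 72/419, 320/419)

This is a birth-death chain on three states, which satisfies detailed balance: π_1 · P_{12} = π_2 · P_{21} and π_2 · P_{23} = π_3 · P_{32}.
From π_1 · 2/3 = π_2 · 1/4: π_2/π_1 = (2/3)/(1/4) = 8/3.
From π_2 · 4/9 = π_3 · 1/10: π_3/π_2 = (4/9)/(1/10) = 40/9.
Take π_1 proportional to 1; then unnormalized π = (1, 8/3, 320/27). Normalize by dividing by the sum 419/27:
  π = (27/419, 72/419, 320/419).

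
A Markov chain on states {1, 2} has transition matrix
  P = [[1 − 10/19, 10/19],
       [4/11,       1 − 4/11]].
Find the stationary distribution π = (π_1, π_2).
π_1 = 38/93, π_2 = 55/93

Solve πP = π with π_1 + π_2 = 1. From πP = π: π_1 · (1 − 10/19) + π_2 · 4/11 = π_1 ⇒ π_2 · 4/11 = π_1 · 10/19 ⇒ π_2/π_1 = (10/19)/(4/11) = 55/38. Together with π_1 + π_2 = 1:
  π_1 = (4/11)/(10/19 + 4/11) = (4/11)/(186/209) = 38/93,
  π_2 = (10/19)/(10/19 + 4/11) = (10/19)/(186/209) = 55/93.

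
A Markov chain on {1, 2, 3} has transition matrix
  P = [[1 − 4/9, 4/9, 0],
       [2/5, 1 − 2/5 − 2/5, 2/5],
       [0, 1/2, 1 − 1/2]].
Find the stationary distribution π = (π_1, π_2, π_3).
π = (1/3, 10/27, 8/27)

This is a birth-death chain on three states, which satisfies detailed balance: π_1 · P_{12} = π_2 · P_{21} and π_2 · P_{23} = π_3 · P_{32}.
From π_1 · 4/9 = π_2 · 2/5: π_2/π_1 = (4/9)/(2/5) = 10/9.
From π_2 · 2/5 = π_3 · 1/2: π_3/π_2 = (2/5)/(1/2) = 4/5.
Take π_1 proportional to 1; then unnormalized π = (1, 10/9, 8/9). Normalize by dividing by the sum 3:
  π = (1/3, 10/27, 8/27).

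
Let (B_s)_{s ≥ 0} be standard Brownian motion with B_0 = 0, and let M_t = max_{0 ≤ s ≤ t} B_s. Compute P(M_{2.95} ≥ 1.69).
P(M_{2.95} ≥ 1.69) = 2·P(B_{2.95} ≥ 1.69) = 2(1 − Φ(1.69/√2.95)) ≈ 0.3251

By the reflection principle for Brownian motion, P(M_t ≥ a) = 2 · P(B_t ≥ a) for a ≥ 0. Since B_t ~ N(0, t), P(B_t ≥ 1.69) = 1 − Φ(1.69/√t) = 1 − Φ(1.69/√2.95) = 1 − Φ(0.9840). So
  P(M_{2.95} ≥ 1.69) = 2(1 − Φ(0.9840)) ≈ 0.3251.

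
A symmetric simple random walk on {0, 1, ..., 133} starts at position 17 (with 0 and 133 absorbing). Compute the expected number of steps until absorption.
E[τ | X_0 = 17] = 1972

Let v_k = E[τ | X_0 = k]. Boundary: v_0 = v_133 = 0. Recurrence: v_k = 1 + (v_{k-1} + v_{k+1})/2 for 1 ≤ k ≤ 132. The particular solution to v_k − (v_{k-1} + v_{k+1})/2 = 1 is v_k = −k^2. Adding homogeneous solution A + B k and matching boundaries gives v_k = k (133 − k). Substituting k = 17: v_17 = 17 · 116 = 1972.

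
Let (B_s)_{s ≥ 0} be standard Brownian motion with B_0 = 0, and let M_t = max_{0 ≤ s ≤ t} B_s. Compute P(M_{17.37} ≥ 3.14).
P(M_{17.37} ≥ 3.14) = 2·P(B_{17.37} ≥ 3.14) = 2(1 − Φ(3.14/√17.37)) ≈ 0.4512

By the reflection principle for Brownian motion, P(M_t ≥ a) = 2 · P(B_t ≥ a) for a ≥ 0. Since B_t ~ N(0, t), P(B_t ≥ 3.14) = 1 − Φ(3.14/√t) = 1 − Φ(3.14/√17.37) = 1 − Φ(0.7534). So
  P(M_{17.37} ≥ 3.14) = 2(1 − Φ(0.7534)) ≈ 0.4512.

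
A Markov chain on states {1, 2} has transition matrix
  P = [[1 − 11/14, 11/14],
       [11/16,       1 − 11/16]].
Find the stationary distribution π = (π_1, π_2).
π_1 = 7/15, π_2 = 8/15

Solve πP = π with π_1 + π_2 = 1. From πP = π: π_1 · (1 − 11/14) + π_2 · 11/16 = π_1 ⇒ π_2 · 11/16 = π_1 · 11/14 ⇒ π_2/π_1 = (11/14)/(11/16) = 8/7. Together with π_1 + π_2 = 1:
  π_1 = (11/16)/(11/14 + 11/16) = (11/16)/(165/112) = 7/15,
  π_2 = (11/14)/(11/14 + 11/16) = (11/14)/(165/112) = 8/15.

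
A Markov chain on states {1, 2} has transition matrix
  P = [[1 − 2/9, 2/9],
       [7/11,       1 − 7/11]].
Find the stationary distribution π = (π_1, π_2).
π_1 = 63/85, π_2 = 22/85

Solve πP = π with π_1 + π_2 = 1. From πP = π: π_1 · (1 − 2/9) + π_2 · 7/11 = π_1 ⇒ π_2 · 7/11 = π_1 · 2/9 ⇒ π_2/π_1 = (2/9)/(7/11) = 22/63. Together with π_1 + π_2 = 1:
  π_1 = (7/11)/(2/9 + 7/11) = (7/11)/(85/99) = 63/85,
  π_2 = (2/9)/(2/9 + 7/11) = (2/9)/(85/99) = 22/85.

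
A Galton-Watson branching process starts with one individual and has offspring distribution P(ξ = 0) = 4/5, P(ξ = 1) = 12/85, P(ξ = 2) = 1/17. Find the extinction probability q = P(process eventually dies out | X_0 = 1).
q = 1

Mean offspring μ = 0·4/5 + 1·12/85 + 2·1/17 = 22/85 ≤ 1. For μ ≤ 1 with offspring not concentrated at 1, the Galton-Watson process goes extinct almost surely, so q = 1.
(Algebraic check: The pgf is f(s) = 4/5 + 12/85·s + 1/17·s². The extinction probability q is the smallest fixed point of f in [0, 1]. Setting s = f(s):
  1/17·s² + (12/85 − 1)·s + 4/5 = 0
  1/17·s² − (4/5 + 1/17)·s + 4/5 = 0
which factors as (s − 1)·(1/17·s − 4/5) = 0, giving roots s = 1 and s = (4/5)/(1/17) = 68/5. Since 68/5 ≥ 1, the smallest root in [0, 1] is s = 1.)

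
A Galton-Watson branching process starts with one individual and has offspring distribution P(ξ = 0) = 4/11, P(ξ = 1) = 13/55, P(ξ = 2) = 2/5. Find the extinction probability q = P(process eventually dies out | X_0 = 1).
q = 10/11

The pgf is f(s) = 4/11 + 13/55·s + 2/5·s². The extinction probability q is the smallest fixed point of f in [0, 1]. Setting s = f(s):
  2/5·s² + (13/55 − 1)·s + 4/11 = 0
  2/5·s² − (4/11 + 2/5)·s + 4/11 = 0
which factors as (s − 1)·(2/5·s − 4/11) = 0, giving roots s = 1 and s = (4/11)/(2/5) = 10/11.
Mean offspring μ = 13/55 + 2·2/5 = 57/55 > 1 (supercritical), so q < 1. The extinction probability is the smaller root: q = (4/11)/(2/5) = 10/11.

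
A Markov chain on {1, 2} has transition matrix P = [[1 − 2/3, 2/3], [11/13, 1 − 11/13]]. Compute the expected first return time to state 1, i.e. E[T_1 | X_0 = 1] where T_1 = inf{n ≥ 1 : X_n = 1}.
E[T_1 | X_0 = 1] = 1/π_1 = 59/33

For an irreducible recurrent Markov chain with stationary distribution π, E[T_i | X_0 = i] = 1/π_i (Kac's formula). Here π_1 = (11/13)/(2/3 + 11/13) = (11/13)/(59/39) = 33/59, so E[T_1 | X_0 = 1] = 1/π_1 = (2/3 + 11/13)/(11/13) = (59/39)/(11/13) = 59/33.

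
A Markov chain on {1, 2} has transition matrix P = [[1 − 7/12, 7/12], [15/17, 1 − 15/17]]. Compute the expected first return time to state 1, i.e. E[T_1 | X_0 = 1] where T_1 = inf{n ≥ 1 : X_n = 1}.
E[T_1 | X_0 = 1] = 1/π_1 = 299/180

For an irreducible recurrent Markov chain with stationary distribution π, E[T_i | X_0 = i] = 1/π_i (Kac's formula). Here π_1 = (15/17)/(7/12 + 15/17) = (15/17)/(299/204) = 180/299, so E[T_1 | X_0 = 1] = 1/π_1 = (7/12 + 15/17)/(15/17) = (299/204)/(15/17) = 299/180.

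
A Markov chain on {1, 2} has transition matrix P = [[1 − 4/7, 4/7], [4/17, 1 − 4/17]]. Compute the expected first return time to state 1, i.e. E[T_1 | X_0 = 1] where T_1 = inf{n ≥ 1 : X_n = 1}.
E[T_1 | X_0 = 1] = 1/π_1 = 24/7

For an irreducible recurrent Markov chain with stationary distribution π, E[T_i | X_0 = i] = 1/π_i (Kac's formula). Here π_1 = (4/17)/(4/7 + 4/17) = (4/17)/(96/119) = 7/24, so E[T_1 | X_0 = 1] = 1/π_1 = (4/7 + 4/17)/(4/17) = (96/119)/(4/17) = 24/7.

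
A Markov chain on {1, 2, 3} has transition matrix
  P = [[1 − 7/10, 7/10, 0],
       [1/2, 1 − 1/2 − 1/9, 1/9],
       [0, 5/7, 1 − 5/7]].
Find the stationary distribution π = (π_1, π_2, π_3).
π = (225/589, 315/589, 49/589)

This is a birth-death chain on three states, which satisfies detailed balance: π_1 · P_{12} = π_2 · P_{21} and π_2 · P_{23} = π_3 · P_{32}.
From π_1 · 7/10 = π_2 · 1/2: π_2/π_1 = (7/10)/(1/2) = 7/5.
From π_2 · 1/9 = π_3 · 5/7: π_3/π_2 = (1/9)/(5/7) = 7/45.
Take π_1 proportional to 1; then unnormalized π = (1, 7/5, 49/225). Normalize by dividing by the sum 589/225:
  π = (225/589, 315/589, 49/589).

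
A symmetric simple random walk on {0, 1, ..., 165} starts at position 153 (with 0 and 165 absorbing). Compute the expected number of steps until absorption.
E[τ | X_0 = 153] = 1836

Let v_k = E[τ | X_0 = k]. Boundary: v_0 = v_165 = 0. Recurrence: v_k = 1 + (v_{k-1} + v_{k+1})/2 for 1 ≤ k ≤ 164. The particular solution to v_k − (v_{k-1} + v_{k+1})/2 = 1 is v_k = −k^2. Adding homogeneous solution A + B k and matching boundaries gives v_k = k (165 − k). Substituting k = 153: v_153 = 153 · 12 = 1836.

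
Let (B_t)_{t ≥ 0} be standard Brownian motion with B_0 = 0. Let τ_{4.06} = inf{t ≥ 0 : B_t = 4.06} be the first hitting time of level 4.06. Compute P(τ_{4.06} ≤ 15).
P(τ_{4.06} ≤ 15) = 2(1 − Φ(4.06/√15)) = 2(1 − Φ(1.0483)) ≈ 0.2945

By the reflection principle for standard BM, P(τ_b ≤ t) = 2 · P(B_t ≥ b). Since B_t ~ N(0, t), P(B_t ≥ 4.06) = 1 − Φ(4.06/√t) = 1 − Φ(4.06/√15) = 1 − Φ(1.0483) ≈ 0.14725. Doubling: P(τ_{4.06} ≤ 15) ≈ 2 · 0.14725 = 0.29450 ≈ 0.2945.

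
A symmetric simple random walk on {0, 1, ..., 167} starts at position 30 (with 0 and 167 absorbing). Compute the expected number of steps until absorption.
E[τ | X_0 = 30] = 4110

Let v_k = E[τ | X_0 = k]. Boundary: v_0 = v_167 = 0. Recurrence: v_k = 1 + (v_{k-1} + v_{k+1})/2 for 1 ≤ k ≤ 166. The particular solution to v_k − (v_{k-1} + v_{k+1})/2 = 1 is v_k = −k^2. Adding homogeneous solution A + B k and matching boundaries gives v_k = k (167 − k). Substituting k = 30: v_30 = 30 · 137 = 4110.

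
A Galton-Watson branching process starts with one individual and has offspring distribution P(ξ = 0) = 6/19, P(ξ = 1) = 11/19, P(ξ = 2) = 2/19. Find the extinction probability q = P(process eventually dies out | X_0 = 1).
q = 1

Mean offspring μ = 0·6/19 + 1·11/19 + 2·2/19 = 15/19 ≤ 1. For μ ≤ 1 with offspring not concentrated at 1, the Galton-Watson process goes extinct almost surely, so q = 1.
(Algebraic check: The pgf is f(s) = 6/19 + 11/19·s + 2/19·s². The extinction probability q is the smallest fixed point of f in [0, 1]. Setting s = f(s):
  2/19·s² + (11/19 − 1)·s + 6/19 = 0
  2/19·s² − (6/19 + 2/19)·s + 6/19 = 0
which factors as (s − 1)·(2/19·s − 6/19) = 0, giving roots s = 1 and s = (6/19)/(2/19) = 3. Since 3 ≥ 1, the smallest root in [0, 1] is s = 1.)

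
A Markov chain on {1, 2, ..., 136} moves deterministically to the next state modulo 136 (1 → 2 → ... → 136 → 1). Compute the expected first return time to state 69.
E[T_69 | X_0 = 69] = 136

The chain cycles deterministically, so starting at state 69 it returns in exactly 136 steps. Equivalently, the stationary distribution is uniform π_j = 1/136 for every state j, so by Kac's formula E[T_69] = 1/π_69 = 136.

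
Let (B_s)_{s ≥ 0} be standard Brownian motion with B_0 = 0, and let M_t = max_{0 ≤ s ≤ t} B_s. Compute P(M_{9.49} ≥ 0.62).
P(M_{9.49} ≥ 0.62) = 2·P(B_{9.49} ≥ 0.62) = 2(1 − Φ(0.62/√9.49)) ≈ 0.8405

By the reflection principle for Brownian motion, P(M_t ≥ a) = 2 · P(B_t ≥ a) for a ≥ 0. Since B_t ~ N(0, t), P(B_t ≥ 0.62) = 1 − Φ(0.62/√t) = 1 − Φ(0.62/√9.49) = 1 − Φ(0.2013). So
  P(M_{9.49} ≥ 0.62) = 2(1 − Φ(0.2013)) ≈ 0.8405.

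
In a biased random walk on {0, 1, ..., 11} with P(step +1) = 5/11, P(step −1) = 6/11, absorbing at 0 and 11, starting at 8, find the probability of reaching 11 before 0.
P(hit 11 before 0) = (1 − (6/5)^8) / (1 − (6/5)^11) = 161123875/313968931

Let u_k denote P(reach 11 before 0 | start at k). Boundary: u_0 = 0, u_11 = 1. Recurrence: u_k = 5/11·u_{k+1} + 6/11·u_{k-1} for 1 ≤ k ≤ 10. Try u_k = A + B·r^k with r = q/p = (6/11)/(5/11) = 6/5. Substitution satisfies the recurrence; boundary conditions give:
  u_k = (1 − r^k) / (1 − r^N) = (1 − (6/5)^8) / (1 − (6/5)^11) = 161123875/313968931.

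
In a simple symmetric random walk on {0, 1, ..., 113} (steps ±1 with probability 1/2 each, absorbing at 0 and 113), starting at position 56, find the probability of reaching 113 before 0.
P(hit 113 before 0) = 56/113

Let u_k = P(hit 113 before 0 | start at k). Then u_0 = 0, u_113 = 1, and u_k = u_{k-1}/2 + u_{k+1}/2 for 1 ≤ k ≤ 112. This harmonic recurrence is solved by u_k = k/113, giving u_56 = 56/113.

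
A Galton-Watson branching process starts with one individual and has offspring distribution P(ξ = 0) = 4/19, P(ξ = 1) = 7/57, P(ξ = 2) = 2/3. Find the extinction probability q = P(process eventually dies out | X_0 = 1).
q = 6/19

The pgf is f(s) = 4/19 + 7/57·s + 2/3·s². The extinction probability q is the smallest fixed point of f in [0, 1]. Setting s = f(s):
  2/3·s² + (7/57 − 1)·s + 4/19 = 0
  2/3·s² − (4/19 + 2/3)·s + 4/19 = 0
which factors as (s − 1)·(2/3·s − 4/19) = 0, giving roots s = 1 and s = (4/19)/(2/3) = 6/19.
Mean offspring μ = 7/57 + 2·2/3 = 83/57 > 1 (supercritical), so q < 1. The extinction probability is the smaller root: q = (4/19)/(2/3) = 6/19.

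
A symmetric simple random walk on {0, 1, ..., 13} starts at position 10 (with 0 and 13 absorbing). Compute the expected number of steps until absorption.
E[τ | X_0 = 10] = 30

Let v_k = E[τ | X_0 = k]. Boundary: v_0 = v_13 = 0. Recurrence: v_k = 1 + (v_{k-1} + v_{k+1})/2 for 1 ≤ k ≤ 12. The particular solution to v_k − (v_{k-1} + v_{k+1})/2 = 1 is v_k = −k^2. Adding homogeneous solution A + B k and matching boundaries gives v_k = k (13 − k). Substituting k = 10: v_10 = 10 · 3 = 30.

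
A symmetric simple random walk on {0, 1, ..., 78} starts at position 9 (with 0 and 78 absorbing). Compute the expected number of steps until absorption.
E[τ | X_0 = 9] = 621

Let v_k = E[τ | X_0 = k]. Boundary: v_0 = v_78 = 0. Recurrence: v_k = 1 + (v_{k-1} + v_{k+1})/2 for 1 ≤ k ≤ 77. The particular solution to v_k − (v_{k-1} + v_{k+1})/2 = 1 is v_k = −k^2. Adding homogeneous solution A + B k and matching boundaries gives v_k = k (78 − k). Substituting k = 9: v_9 = 9 · 69 = 621.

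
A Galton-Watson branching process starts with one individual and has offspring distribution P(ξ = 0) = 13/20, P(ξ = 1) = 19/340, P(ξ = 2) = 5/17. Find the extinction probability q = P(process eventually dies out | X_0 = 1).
q = 1

Mean offspring μ = 0·13/20 + 1·19/340 + 2·5/17 = 219/340 ≤ 1. For μ ≤ 1 with offspring not concentrated at 1, the Galton-Watson process goes extinct almost surely, so q = 1.
(Algebraic check: The pgf is f(s) = 13/20 + 19/340·s + 5/17·s². The extinction probability q is the smallest fixed point of f in [0, 1]. Setting s = f(s):
  5/17·s² + (19/340 − 1)·s + 13/20 = 0
  5/17·s² − (13/20 + 5/17)·s + 13/20 = 0
which factors as (s − 1)·(5/17·s − 13/20) = 0, giving roots s = 1 and s = (13/20)/(5/17) = 221/100. Since 221/100 ≥ 1, the smallest root in [0, 1] is s = 1.)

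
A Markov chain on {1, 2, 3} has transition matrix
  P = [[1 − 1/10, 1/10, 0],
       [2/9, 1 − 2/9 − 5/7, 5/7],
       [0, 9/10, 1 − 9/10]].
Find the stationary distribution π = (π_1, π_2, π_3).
π = (140/253, 63/253, 50/253)

This is a birth-death chain on three states, which satisfies detailed balance: π_1 · P_{12} = π_2 · P_{21} and π_2 · P_{23} = π_3 · P_{32}.
From π_1 · 1/10 = π_2 · 2/9: π_2/π_1 = (1/10)/(2/9) = 9/20.
From π_2 · 5/7 = π_3 · 9/10: π_3/π_2 = (5/7)/(9/10) = 50/63.
Take π_1 proportional to 1; then unnormalized π = (1, 9/20, 5/14). Normalize by dividing by the sum 253/140:
  π = (140/253, 63/253, 50/253).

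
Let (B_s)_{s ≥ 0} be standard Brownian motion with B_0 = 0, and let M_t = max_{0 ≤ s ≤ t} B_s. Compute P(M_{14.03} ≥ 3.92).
P(M_{14.03} ≥ 3.92) = 2·P(B_{14.03} ≥ 3.92) = 2(1 − Φ(3.92/√14.03)) ≈ 0.2953

By the reflection principle for Brownian motion, P(M_t ≥ a) = 2 · P(B_t ≥ a) for a ≥ 0. Since B_t ~ N(0, t), P(B_t ≥ 3.92) = 1 − Φ(3.92/√t) = 1 − Φ(3.92/√14.03) = 1 − Φ(1.0465). So
  P(M_{14.03} ≥ 3.92) = 2(1 − Φ(1.0465)) ≈ 0.2953.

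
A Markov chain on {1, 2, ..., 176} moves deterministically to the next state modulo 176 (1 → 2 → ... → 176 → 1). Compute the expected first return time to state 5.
E[T_5 | X_0 = 5] = 176

The chain cycles deterministically, so starting at state 5 it returns in exactly 176 steps. Equivalently, the stationary distribution is uniform π_j = 1/176 for every state j, so by Kac's formula E[T_5] = 1/π_5 = 176.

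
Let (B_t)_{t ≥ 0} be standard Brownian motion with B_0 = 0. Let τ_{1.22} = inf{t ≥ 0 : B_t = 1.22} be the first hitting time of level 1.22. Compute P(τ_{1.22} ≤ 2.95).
P(τ_{1.22} ≤ 2.95) = 2(1 − Φ(1.22/√2.95)) = 2(1 − Φ(0.7103)) ≈ 0.4775

By the reflection principle for standard BM, P(τ_b ≤ t) = 2 · P(B_t ≥ b). Since B_t ~ N(0, t), P(B_t ≥ 1.22) = 1 − Φ(1.22/√t) = 1 − Φ(1.22/√2.95) = 1 − Φ(0.7103) ≈ 0.23876. Doubling: P(τ_{1.22} ≤ 2.95) ≈ 2 · 0.23876 = 0.47752 ≈ 0.4775.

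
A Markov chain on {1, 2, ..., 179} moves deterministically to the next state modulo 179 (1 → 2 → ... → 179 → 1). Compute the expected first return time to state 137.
E[T_137 | X_0 = 137] = 179

The chain cycles deterministically, so starting at state 137 it returns in exactly 179 steps. Equivalently, the stationary distribution is uniform π_j = 1/179 for every state j, so by Kac's formula E[T_137] = 1/π_137 = 179.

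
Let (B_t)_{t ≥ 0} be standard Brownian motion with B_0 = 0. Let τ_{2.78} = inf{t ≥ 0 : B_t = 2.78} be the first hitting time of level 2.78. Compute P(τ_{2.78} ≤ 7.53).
P(τ_{2.78} ≤ 7.53) = 2(1 − Φ(2.78/√7.53)) = 2(1 − Φ(1.0131)) ≈ 0.3110

By the reflection principle for standard BM, P(τ_b ≤ t) = 2 · P(B_t ≥ b). Since B_t ~ N(0, t), P(B_t ≥ 2.78) = 1 − Φ(2.78/√t) = 1 − Φ(2.78/√7.53) = 1 − Φ(1.0131) ≈ 0.15551. Doubling: P(τ_{2.78} ≤ 7.53) ≈ 2 · 0.15551 = 0.31102 ≈ 0.3110.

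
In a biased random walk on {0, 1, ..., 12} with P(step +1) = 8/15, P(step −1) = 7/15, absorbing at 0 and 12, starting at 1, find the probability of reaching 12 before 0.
P(hit 12 before 0) = (1 − (7/8)^1) / (1 − (7/8)^12) = 8589934592/54878189535

Let u_k denote P(reach 12 before 0 | start at k). Boundary: u_0 = 0, u_12 = 1. Recurrence: u_k = 8/15·u_{k+1} + 7/15·u_{k-1} for 1 ≤ k ≤ 11. Try u_k = A + B·r^k with r = q/p = (7/15)/(8/15) = 7/8. Substitution satisfies the recurrence; boundary conditions give:
  u_k = (1 − r^k) / (1 − r^N) = (1 − (7/8)^1) / (1 − (7/8)^12) = 8589934592/54878189535.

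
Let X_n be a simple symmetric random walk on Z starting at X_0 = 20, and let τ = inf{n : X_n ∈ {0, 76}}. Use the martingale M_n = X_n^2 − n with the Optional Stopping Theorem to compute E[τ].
E[τ] = 1120

M_n = X_n^2 − n is a martingale (since E[X_{n+1}^2 | F_n] = X_n^2 + 1). By OST (τ has finite mean in a bounded region), E[M_τ] = E[M_0] = X_0^2 − 0 = 20^2 = 400. Also E[M_τ] = E[X_τ^2] − E[τ]. The walk exits at 0 or 76, with P(hit 76 first) = 20/76, so E[X_τ^2] = 76^2 · 20/76 + 0 = 1520. Thus E[τ] = E[X_τ^2] − E[M_τ] = 1520 − 400 = 1120 = 20(76 − 20) = 1120.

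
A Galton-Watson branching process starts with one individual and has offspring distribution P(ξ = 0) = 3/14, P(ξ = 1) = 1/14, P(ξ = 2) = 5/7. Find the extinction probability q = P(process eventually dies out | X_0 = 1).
q = 3/10

The pgf is f(s) = 3/14 + 1/14·s + 5/7·s². The extinction probability q is the smallest fixed point of f in [0, 1]. Setting s = f(s):
  5/7·s² + (1/14 − 1)·s + 3/14 = 0
  5/7·s² − (3/14 + 5/7)·s + 3/14 = 0
which factors as (s − 1)·(5/7·s − 3/14) = 0, giving roots s = 1 and s = (3/14)/(5/7) = 3/10.
Mean offspring μ = 1/14 + 2·5/7 = 3/2 > 1 (supercritical), so q < 1. The extinction probability is the smaller root: q = (3/14)/(5/7) = 3/10.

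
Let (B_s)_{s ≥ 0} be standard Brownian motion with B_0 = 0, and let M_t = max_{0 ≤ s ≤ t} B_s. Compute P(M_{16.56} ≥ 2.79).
P(M_{16.56} ≥ 2.79) = 2·P(B_{16.56} ≥ 2.79) = 2(1 − Φ(2.79/√16.56)) ≈ 0.4930

By the reflection principle for Brownian motion, P(M_t ≥ a) = 2 · P(B_t ≥ a) for a ≥ 0. Since B_t ~ N(0, t), P(B_t ≥ 2.79) = 1 − Φ(2.79/√t) = 1 − Φ(2.79/√16.56) = 1 − Φ(0.6856). So
  P(M_{16.56} ≥ 2.79) = 2(1 − Φ(0.6856)) ≈ 0.4930.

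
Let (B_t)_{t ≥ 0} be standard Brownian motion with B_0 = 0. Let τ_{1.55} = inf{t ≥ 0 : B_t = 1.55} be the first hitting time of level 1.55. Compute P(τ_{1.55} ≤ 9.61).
P(τ_{1.55} ≤ 9.61) = 2(1 − Φ(1.55/√9.61)) = 2(1 − Φ(0.5000)) ≈ 0.6171

By the reflection principle for standard BM, P(τ_b ≤ t) = 2 · P(B_t ≥ b). Since B_t ~ N(0, t), P(B_t ≥ 1.55) = 1 − Φ(1.55/√t) = 1 − Φ(1.55/√9.61) = 1 − Φ(0.5000) ≈ 0.30854. Doubling: P(τ_{1.55} ≤ 9.61) ≈ 2 · 0.30854 = 0.61708 ≈ 0.6171.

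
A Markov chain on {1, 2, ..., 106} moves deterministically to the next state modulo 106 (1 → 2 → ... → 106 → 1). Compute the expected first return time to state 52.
E[T_52 | X_0 = 52] = 106

The chain cycles deterministically, so starting at state 52 it returns in exactly 106 steps. Equivalently, the stationary distribution is uniform π_j = 1/106 for every state j, so by Kac's formula E[T_52] = 1/π_52 = 106.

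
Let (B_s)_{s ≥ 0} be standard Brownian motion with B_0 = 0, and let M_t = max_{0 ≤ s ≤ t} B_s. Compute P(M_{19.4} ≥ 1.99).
P(M_{19.4} ≥ 1.99) = 2·P(B_{19.4} ≥ 1.99) = 2(1 − Φ(1.99/√19.4)) ≈ 0.6514

By the reflection principle for Brownian motion, P(M_t ≥ a) = 2 · P(B_t ≥ a) for a ≥ 0. Since B_t ~ N(0, t), P(B_t ≥ 1.99) = 1 − Φ(1.99/√t) = 1 − Φ(1.99/√19.4) = 1 − Φ(0.4518). So
  P(M_{19.4} ≥ 1.99) = 2(1 − Φ(0.4518)) ≈ 0.6514.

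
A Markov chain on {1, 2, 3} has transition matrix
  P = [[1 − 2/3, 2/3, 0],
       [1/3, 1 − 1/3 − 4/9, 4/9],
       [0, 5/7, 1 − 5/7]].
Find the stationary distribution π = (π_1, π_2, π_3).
π = (45/191, 90/191, 56/191)

This is a birth-death chain on three states, which satisfies detailed balance: π_1 · P_{12} = π_2 · P_{21} and π_2 · P_{23} = π_3 · P_{32}.
From π_1 · 2/3 = π_2 · 1/3: π_2/π_1 = (2/3)/(1/3) = 2.
From π_2 · 4/9 = π_3 · 5/7: π_3/π_2 = (4/9)/(5/7) = 28/45.
Take π_1 proportional to 1; then unnormalized π = (1, 2, 56/45). Normalize by dividing by the sum 191/45:
  π = (45/191, 90/191, 56/191).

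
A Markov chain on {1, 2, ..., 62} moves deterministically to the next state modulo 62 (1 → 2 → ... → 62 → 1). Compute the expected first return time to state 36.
E[T_36 | X_0 = 36] = 62

The chain cycles deterministically, so starting at state 36 it returns in exactly 62 steps. Equivalently, the stationary distribution is uniform π_j = 1/62 for every state j, so by Kac's formula E[T_36] = 1/π_36 = 62.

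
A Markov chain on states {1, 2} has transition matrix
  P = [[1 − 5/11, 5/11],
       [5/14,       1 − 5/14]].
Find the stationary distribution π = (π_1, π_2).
π_1 = 11/25, π_2 = 14/25

Solve πP = π with π_1 + π_2 = 1. From πP = π: π_1 · (1 − 5/11) + π_2 · 5/14 = π_1 ⇒ π_2 · 5/14 = π_1 · 5/11 ⇒ π_2/π_1 = (5/11)/(5/14) = 14/11. Together with π_1 + π_2 = 1:
  π_1 = (5/14)/(5/11 + 5/14) = (5/14)/(125/154) = 11/25,
  π_2 = (5/11)/(5/11 + 5/14) = (5/11)/(125/154) = 14/25.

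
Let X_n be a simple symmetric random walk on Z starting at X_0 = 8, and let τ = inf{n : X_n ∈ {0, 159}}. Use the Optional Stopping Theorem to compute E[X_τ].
E[X_τ] = 8

X_n is a martingale and τ is a bounded-mean stopping time (indeed τ is finite a.s. with bounded expectation since the walk is in a bounded region). By the OST, E[X_τ] = E[X_0] = 8. Equivalently: E[X_τ] = 159 · P(hit 159 first) + 0 · P(hit 0 first) = 159 · (8/159) = 8.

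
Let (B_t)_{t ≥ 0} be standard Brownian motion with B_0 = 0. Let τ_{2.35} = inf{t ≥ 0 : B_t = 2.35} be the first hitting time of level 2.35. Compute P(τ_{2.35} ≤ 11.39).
P(τ_{2.35} ≤ 11.39) = 2(1 − Φ(2.35/√11.39)) = 2(1 − Φ(0.6963)) ≈ 0.4862

By the reflection principle for standard BM, P(τ_b ≤ t) = 2 · P(B_t ≥ b). Since B_t ~ N(0, t), P(B_t ≥ 2.35) = 1 − Φ(2.35/√t) = 1 − Φ(2.35/√11.39) = 1 − Φ(0.6963) ≈ 0.24312. Doubling: P(τ_{2.35} ≤ 11.39) ≈ 2 · 0.24312 = 0.48624 ≈ 0.4862.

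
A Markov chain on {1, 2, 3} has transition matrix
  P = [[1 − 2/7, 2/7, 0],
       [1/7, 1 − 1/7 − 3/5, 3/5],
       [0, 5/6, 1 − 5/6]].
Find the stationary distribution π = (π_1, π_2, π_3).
π = (25/111, 50/111, 12/37)

This is a birth-death chain on three states, which satisfies detailed balance: π_1 · P_{12} = π_2 · P_{21} and π_2 · P_{23} = π_3 · P_{32}.
From π_1 · 2/7 = π_2 · 1/7: π_2/π_1 = (2/7)/(1/7) = 2.
From π_2 · 3/5 = π_3 · 5/6: π_3/π_2 = (3/5)/(5/6) = 18/25.
Take π_1 proportional to 1; then unnormalized π = (1, 2, 36/25). Normalize by dividing by the sum 111/25:
  π = (25/111, 50/111, 12/37).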